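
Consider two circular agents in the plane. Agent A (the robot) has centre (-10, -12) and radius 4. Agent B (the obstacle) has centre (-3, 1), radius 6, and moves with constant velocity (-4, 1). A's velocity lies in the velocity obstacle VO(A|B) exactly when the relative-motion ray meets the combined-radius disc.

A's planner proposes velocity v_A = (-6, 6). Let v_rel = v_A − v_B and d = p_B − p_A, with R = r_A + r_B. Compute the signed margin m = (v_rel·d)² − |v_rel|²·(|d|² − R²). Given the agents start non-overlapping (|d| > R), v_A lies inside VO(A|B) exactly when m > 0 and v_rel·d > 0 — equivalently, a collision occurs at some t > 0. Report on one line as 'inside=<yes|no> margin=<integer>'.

d = (7, 13),  |d|² = 218;  R = 4+6 = 10,  c = 218−10² = 118
v_rel = (-2, 5),  |v_rel|² = 29;  v_rel·d = (-2)·(7) + (5)·(13) = 51
29·t² − 102·t + 118 = 0  ⇒  m = 51² − 29·118 = -821
m = -821 < 0,  v_rel·d = 51 > 0  ⇒  outside

inside=no margin=-821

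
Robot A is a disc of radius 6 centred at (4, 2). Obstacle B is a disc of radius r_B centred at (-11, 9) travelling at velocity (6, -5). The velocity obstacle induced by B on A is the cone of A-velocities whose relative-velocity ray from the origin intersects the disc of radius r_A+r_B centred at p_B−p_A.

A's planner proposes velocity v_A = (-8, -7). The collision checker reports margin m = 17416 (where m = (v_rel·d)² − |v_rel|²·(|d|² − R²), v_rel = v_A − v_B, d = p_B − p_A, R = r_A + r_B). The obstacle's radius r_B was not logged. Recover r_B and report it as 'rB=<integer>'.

m = 17416
d = (-15, 7);  v_rel = (-14, -2),  |v_rel|² = 200
v_rel×d = (-14)·(7) − (-2)·(-15) = -128
since m = R²·200 − (-128)²:  R² = (16384 + 17416) / 200 = 169
R = √169 = 13  ⇒  r_B = 13 − 6 = 7

rB=7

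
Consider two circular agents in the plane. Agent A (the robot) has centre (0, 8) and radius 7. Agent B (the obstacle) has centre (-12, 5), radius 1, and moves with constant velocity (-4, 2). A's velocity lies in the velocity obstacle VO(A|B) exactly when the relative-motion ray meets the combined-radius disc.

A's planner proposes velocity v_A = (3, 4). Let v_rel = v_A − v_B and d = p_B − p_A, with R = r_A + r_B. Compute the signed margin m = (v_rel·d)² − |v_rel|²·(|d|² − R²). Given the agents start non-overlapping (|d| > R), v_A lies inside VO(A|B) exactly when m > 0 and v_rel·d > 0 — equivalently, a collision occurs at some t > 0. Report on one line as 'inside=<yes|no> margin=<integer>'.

d = (-12, -3),  |d|² = 153;  R = 7+1 = 8,  c = 153−8² = 89
v_rel = (7, 2),  |v_rel|² = 53;  v_rel·d = (7)·(-12) + (2)·(-3) = -90
53·t² + 180·t + 89 = 0  ⇒  m = (-90)² − 53·89 = 3383
m = 3383 > 0,  v_rel·d = -90 < 0  ⇒  outside

inside=no margin=3383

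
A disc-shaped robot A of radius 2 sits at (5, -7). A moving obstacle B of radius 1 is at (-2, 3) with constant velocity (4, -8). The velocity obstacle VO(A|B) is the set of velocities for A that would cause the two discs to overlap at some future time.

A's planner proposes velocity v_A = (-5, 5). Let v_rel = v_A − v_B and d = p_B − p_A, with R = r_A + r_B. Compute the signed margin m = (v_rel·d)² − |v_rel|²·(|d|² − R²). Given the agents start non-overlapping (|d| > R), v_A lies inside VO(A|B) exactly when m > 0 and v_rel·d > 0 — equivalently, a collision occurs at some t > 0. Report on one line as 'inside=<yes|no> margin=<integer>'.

d = (-7, 10),  |d|² = 149;  R = 2+1 = 3,  c = 149−3² = 140
v_rel = (-9, 13),  |v_rel|² = 250;  v_rel·d = (-9)·(-7) + (13)·(10) = 193
250·t² − 386·t + 140 = 0  ⇒  m = 193² − 250·140 = 2249
m = 2249 > 0,  v_rel·d = 193 > 0  ⇒  inside

inside=yes margin=2249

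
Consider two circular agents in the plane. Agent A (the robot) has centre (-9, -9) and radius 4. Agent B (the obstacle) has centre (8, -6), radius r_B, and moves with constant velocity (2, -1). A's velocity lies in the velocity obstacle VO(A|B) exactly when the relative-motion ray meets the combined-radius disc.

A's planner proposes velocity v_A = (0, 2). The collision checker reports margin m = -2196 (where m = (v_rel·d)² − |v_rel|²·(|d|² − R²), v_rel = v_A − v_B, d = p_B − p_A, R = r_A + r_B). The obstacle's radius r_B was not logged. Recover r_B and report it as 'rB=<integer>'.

m = -2196
d = (17, 3);  v_rel = (-2, 3),  |v_rel|² = 13
v_rel×d = (-2)·(3) − (3)·(17) = -57
since m = R²·13 − (-57)²:  R² = (3249 + -2196) / 13 = 81
R = √81 = 9  ⇒  r_B = 9 − 4 = 5

rB=5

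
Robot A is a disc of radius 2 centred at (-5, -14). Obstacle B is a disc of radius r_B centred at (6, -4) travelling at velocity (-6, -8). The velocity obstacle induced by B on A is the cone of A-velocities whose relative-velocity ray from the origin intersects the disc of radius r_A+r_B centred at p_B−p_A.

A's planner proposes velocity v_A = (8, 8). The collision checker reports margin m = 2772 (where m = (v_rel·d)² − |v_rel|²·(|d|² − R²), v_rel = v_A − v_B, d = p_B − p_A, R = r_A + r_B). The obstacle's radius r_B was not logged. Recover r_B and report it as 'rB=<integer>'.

m = 2772
d = (11, 10);  v_rel = (14, 16),  |v_rel|² = 452
v_rel×d = (14)·(10) − (16)·(11) = -36
since m = R²·452 − (-36)²:  R² = (1296 + 2772) / 452 = 9
R = √9 = 3  ⇒  r_B = 3 − 2 = 1

rB=1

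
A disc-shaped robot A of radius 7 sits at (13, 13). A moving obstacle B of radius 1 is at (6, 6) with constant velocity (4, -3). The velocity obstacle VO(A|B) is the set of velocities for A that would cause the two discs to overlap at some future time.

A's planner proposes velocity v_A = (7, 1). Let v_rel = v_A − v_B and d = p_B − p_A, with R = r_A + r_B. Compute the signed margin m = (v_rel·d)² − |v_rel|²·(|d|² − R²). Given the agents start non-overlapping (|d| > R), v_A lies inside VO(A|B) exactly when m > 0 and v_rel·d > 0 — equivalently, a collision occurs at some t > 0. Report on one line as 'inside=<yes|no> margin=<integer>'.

d = (-7, -7),  |d|² = 98;  R = 7+1 = 8,  c = 98−8² = 34
v_rel = (3, 4),  |v_rel|² = 25;  v_rel·d = (3)·(-7) + (4)·(-7) = -49
25·t² + 98·t + 34 = 0  ⇒  m = (-49)² − 25·34 = 1551
m = 1551 > 0,  v_rel·d = -49 < 0  ⇒  outside

inside=no margin=1551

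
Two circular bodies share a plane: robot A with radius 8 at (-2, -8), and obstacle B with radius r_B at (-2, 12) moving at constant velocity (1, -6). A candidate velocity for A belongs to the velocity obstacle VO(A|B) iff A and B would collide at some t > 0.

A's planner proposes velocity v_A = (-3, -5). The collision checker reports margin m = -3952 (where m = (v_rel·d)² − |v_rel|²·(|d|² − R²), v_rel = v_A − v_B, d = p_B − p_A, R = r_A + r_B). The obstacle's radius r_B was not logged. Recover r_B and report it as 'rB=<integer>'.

m = -3952
d = (0, 20);  v_rel = (-4, 1),  |v_rel|² = 17
v_rel×d = (-4)·(20) − (1)·(0) = -80
since m = R²·17 − (-80)²:  R² = (6400 + -3952) / 17 = 144
R = √144 = 12  ⇒  r_B = 12 − 8 = 4

rB=4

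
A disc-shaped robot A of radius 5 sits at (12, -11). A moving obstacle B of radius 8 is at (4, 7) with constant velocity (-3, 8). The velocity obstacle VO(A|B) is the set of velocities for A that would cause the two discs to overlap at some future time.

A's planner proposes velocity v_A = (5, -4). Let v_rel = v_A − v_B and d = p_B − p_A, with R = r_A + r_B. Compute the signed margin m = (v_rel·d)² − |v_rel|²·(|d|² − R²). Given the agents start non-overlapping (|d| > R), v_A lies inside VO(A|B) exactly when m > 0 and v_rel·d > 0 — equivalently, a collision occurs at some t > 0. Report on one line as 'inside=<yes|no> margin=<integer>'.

d = (-8, 18),  |d|² = 388;  R = 5+8 = 13,  c = 388−13² = 219
v_rel = (8, -12),  |v_rel|² = 208;  v_rel·d = (8)·(-8) + (-12)·(18) = -280
208·t² + 560·t + 219 = 0  ⇒  m = (-280)² − 208·219 = 32848
m = 32848 > 0,  v_rel·d = -280 < 0  ⇒  outside

inside=no margin=32848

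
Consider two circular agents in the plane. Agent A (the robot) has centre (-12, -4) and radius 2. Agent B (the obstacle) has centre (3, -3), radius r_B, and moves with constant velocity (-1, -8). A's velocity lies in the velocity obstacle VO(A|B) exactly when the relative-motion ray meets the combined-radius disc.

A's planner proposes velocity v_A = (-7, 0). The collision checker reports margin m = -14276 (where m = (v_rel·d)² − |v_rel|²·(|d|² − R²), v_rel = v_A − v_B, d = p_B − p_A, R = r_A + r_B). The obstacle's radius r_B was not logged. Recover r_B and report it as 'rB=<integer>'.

m = -14276
d = (15, 1);  v_rel = (-6, 8),  |v_rel|² = 100
v_rel×d = (-6)·(1) − (8)·(15) = -126
since m = R²·100 − (-126)²:  R² = (15876 + -14276) / 100 = 16
R = √16 = 4  ⇒  r_B = 4 − 2 = 2

rB=2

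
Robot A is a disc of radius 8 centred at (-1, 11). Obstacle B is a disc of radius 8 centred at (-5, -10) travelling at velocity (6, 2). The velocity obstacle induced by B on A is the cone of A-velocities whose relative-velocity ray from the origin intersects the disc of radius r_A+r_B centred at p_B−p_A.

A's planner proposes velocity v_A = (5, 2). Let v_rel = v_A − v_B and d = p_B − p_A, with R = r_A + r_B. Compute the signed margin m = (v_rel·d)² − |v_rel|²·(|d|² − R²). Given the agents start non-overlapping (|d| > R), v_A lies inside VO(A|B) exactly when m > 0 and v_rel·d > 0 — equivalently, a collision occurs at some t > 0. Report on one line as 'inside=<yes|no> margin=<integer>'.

d = (-4, -21),  |d|² = 457;  R = 8+8 = 16,  c = 457−16² = 201
v_rel = (-1, 0),  |v_rel|² = 1;  v_rel·d = (-1)·(-4) + (0)·(-21) = 4
1·t² − 8·t + 201 = 0  ⇒  m = 4² − 1·201 = -185
m = -185 < 0,  v_rel·d = 4 > 0  ⇒  outside

inside=no margin=-185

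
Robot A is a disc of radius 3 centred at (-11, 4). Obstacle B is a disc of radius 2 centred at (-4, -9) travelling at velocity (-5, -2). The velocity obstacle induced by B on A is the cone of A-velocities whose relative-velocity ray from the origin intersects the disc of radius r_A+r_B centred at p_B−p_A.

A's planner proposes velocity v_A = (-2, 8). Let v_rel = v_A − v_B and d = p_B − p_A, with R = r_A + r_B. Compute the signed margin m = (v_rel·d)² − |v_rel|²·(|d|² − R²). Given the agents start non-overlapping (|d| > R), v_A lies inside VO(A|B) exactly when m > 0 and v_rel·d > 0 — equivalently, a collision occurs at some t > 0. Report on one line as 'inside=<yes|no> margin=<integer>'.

d = (7, -13),  |d|² = 218;  R = 3+2 = 5,  c = 218−5² = 193
v_rel = (3, 10),  |v_rel|² = 109;  v_rel·d = (3)·(7) + (10)·(-13) = -109
109·t² + 218·t + 193 = 0  ⇒  m = (-109)² − 109·193 = -9156
m = -9156 < 0,  v_rel·d = -109 < 0  ⇒  outside

inside=no margin=-9156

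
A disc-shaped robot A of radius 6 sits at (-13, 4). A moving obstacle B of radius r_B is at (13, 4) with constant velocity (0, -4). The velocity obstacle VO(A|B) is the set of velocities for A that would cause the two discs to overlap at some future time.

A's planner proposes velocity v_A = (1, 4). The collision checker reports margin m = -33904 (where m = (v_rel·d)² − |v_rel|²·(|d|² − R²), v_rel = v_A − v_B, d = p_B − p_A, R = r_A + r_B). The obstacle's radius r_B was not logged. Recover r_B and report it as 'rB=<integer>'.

m = -33904
d = (26, 0);  v_rel = (1, 8),  |v_rel|² = 65
v_rel×d = (1)·(0) − (8)·(26) = -208
since m = R²·65 − (-208)²:  R² = (43264 + -33904) / 65 = 144
R = √144 = 12  ⇒  r_B = 12 − 6 = 6

rB=6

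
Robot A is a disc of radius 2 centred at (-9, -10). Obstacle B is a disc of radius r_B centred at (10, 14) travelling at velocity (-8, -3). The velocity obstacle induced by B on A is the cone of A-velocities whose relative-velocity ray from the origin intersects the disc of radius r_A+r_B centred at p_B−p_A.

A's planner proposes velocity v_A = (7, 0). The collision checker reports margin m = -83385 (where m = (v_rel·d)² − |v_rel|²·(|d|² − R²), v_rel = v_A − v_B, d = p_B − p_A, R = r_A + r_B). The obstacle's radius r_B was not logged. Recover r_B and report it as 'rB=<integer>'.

m = -83385
d = (19, 24);  v_rel = (15, 3),  |v_rel|² = 234
v_rel×d = (15)·(24) − (3)·(19) = 303
since m = R²·234 − 303²:  R² = (91809 + -83385) / 234 = 36
R = √36 = 6  ⇒  r_B = 6 − 2 = 4

rB=4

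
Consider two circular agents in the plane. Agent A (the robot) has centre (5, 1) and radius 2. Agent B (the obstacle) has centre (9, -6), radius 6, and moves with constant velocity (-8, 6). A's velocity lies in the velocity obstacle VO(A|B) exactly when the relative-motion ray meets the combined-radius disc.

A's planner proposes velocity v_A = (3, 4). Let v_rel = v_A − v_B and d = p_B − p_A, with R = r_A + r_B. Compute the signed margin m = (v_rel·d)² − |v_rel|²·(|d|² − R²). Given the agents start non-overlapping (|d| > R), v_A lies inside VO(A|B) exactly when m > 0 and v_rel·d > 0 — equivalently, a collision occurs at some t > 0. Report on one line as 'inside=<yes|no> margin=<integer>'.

d = (4, -7),  |d|² = 65;  R = 2+6 = 8,  c = 65−8² = 1
v_rel = (11, -2),  |v_rel|² = 125;  v_rel·d = (11)·(4) + (-2)·(-7) = 58
125·t² − 116·t + 1 = 0  ⇒  m = 58² − 125·1 = 3239
m = 3239 > 0,  v_rel·d = 58 > 0  ⇒  inside

inside=yes margin=3239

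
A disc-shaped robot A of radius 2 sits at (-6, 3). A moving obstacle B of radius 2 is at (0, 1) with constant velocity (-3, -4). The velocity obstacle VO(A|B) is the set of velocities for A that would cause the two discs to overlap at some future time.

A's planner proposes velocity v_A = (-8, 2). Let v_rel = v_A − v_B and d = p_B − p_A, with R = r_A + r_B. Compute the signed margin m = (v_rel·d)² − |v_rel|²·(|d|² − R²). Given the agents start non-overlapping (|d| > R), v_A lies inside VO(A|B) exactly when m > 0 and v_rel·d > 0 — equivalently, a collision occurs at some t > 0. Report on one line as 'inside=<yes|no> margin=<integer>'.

d = (6, -2),  |d|² = 40;  R = 2+2 = 4,  c = 40−4² = 24
v_rel = (-5, 6),  |v_rel|² = 61;  v_rel·d = (-5)·(6) + (6)·(-2) = -42
61·t² + 84·t + 24 = 0  ⇒  m = (-42)² − 61·24 = 300
m = 300 > 0,  v_rel·d = -42 < 0  ⇒  outside

inside=no margin=300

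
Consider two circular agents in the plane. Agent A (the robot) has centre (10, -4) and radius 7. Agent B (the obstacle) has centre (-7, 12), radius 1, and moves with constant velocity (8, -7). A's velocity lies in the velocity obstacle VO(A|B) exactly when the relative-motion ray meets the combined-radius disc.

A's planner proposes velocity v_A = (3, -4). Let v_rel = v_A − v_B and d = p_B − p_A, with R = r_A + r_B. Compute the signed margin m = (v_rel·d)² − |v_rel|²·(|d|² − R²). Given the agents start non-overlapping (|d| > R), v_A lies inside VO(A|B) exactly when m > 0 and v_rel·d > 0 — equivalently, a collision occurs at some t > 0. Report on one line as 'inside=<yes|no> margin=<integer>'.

d = (-17, 16),  |d|² = 545;  R = 7+1 = 8,  c = 545−8² = 481
v_rel = (-5, 3),  |v_rel|² = 34;  v_rel·d = (-5)·(-17) + (3)·(16) = 133
34·t² − 266·t + 481 = 0  ⇒  m = 133² − 34·481 = 1335
m = 1335 > 0,  v_rel·d = 133 > 0  ⇒  inside

inside=yes margin=1335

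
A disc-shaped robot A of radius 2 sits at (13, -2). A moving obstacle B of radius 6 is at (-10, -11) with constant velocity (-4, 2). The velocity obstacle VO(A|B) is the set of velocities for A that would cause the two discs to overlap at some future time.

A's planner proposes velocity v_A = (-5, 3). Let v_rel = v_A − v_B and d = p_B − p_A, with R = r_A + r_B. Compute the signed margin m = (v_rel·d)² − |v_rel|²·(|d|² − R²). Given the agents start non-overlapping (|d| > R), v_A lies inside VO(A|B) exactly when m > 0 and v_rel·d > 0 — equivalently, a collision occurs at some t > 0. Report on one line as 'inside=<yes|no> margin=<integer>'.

d = (-23, -9),  |d|² = 610;  R = 2+6 = 8,  c = 610−8² = 546
v_rel = (-1, 1),  |v_rel|² = 2;  v_rel·d = (-1)·(-23) + (1)·(-9) = 14
2·t² − 28·t + 546 = 0  ⇒  m = 14² − 2·546 = -896
m = -896 < 0,  v_rel·d = 14 > 0  ⇒  outside

inside=no margin=-896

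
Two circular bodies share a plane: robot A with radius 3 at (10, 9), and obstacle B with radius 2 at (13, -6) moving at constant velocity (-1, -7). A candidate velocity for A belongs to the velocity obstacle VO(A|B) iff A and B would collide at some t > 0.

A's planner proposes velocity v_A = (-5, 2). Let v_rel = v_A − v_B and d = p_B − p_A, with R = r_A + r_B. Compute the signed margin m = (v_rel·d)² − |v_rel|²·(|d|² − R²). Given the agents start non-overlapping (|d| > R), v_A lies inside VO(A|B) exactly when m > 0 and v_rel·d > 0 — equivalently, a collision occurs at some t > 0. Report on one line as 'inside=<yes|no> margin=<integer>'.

d = (3, -15),  |d|² = 234;  R = 3+2 = 5,  c = 234−5² = 209
v_rel = (-4, 9),  |v_rel|² = 97;  v_rel·d = (-4)·(3) + (9)·(-15) = -147
97·t² + 294·t + 209 = 0  ⇒  m = (-147)² − 97·209 = 1336
m = 1336 > 0,  v_rel·d = -147 < 0  ⇒  outside

inside=no margin=1336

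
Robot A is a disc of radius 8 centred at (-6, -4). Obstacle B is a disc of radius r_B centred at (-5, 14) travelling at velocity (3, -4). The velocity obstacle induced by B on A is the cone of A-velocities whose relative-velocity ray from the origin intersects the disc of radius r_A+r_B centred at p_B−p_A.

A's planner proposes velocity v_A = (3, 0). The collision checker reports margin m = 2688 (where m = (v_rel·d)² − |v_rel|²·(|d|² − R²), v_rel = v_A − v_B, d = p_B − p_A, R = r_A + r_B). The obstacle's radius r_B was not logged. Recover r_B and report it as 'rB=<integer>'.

m = 2688
d = (1, 18);  v_rel = (0, 4),  |v_rel|² = 16
v_rel×d = (0)·(18) − (4)·(1) = -4
since m = R²·16 − (-4)²:  R² = (16 + 2688) / 16 = 169
R = √169 = 13  ⇒  r_B = 13 − 8 = 5

rB=5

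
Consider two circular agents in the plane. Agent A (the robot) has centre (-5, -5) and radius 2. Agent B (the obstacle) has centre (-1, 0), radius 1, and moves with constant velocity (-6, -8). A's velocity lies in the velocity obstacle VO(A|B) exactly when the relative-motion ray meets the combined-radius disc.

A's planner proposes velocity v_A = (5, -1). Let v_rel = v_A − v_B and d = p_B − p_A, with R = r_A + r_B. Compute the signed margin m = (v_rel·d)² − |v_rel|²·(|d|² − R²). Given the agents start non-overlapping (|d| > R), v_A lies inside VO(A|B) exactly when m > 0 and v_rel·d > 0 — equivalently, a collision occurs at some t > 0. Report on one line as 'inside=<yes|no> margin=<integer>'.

d = (4, 5),  |d|² = 41;  R = 2+1 = 3,  c = 41−3² = 32
v_rel = (11, 7),  |v_rel|² = 170;  v_rel·d = (11)·(4) + (7)·(5) = 79
170·t² − 158·t + 32 = 0  ⇒  m = 79² − 170·32 = 801
m = 801 > 0,  v_rel·d = 79 > 0  ⇒  inside

inside=yes margin=801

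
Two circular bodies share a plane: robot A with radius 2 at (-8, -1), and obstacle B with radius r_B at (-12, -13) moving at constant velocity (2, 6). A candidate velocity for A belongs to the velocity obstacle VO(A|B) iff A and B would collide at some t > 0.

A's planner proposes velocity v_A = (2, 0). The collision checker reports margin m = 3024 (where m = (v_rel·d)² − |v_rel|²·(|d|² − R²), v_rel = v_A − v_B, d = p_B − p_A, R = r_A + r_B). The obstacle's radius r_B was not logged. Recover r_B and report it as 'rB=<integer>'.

m = 3024
d = (-4, -12);  v_rel = (0, -6),  |v_rel|² = 36
v_rel×d = (0)·(-12) − (-6)·(-4) = -24
since m = R²·36 − (-24)²:  R² = (576 + 3024) / 36 = 100
R = √100 = 10  ⇒  r_B = 10 − 2 = 8

rB=8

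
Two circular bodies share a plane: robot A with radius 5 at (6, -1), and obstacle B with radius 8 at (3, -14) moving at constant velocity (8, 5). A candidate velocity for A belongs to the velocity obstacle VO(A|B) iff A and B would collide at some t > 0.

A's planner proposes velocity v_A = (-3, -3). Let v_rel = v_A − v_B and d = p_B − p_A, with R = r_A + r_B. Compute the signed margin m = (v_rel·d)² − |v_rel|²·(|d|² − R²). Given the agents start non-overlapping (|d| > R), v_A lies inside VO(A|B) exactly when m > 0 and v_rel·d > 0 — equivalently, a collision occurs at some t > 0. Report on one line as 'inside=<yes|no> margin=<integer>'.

d = (-3, -13),  |d|² = 178;  R = 5+8 = 13,  c = 178−13² = 9
v_rel = (-11, -8),  |v_rel|² = 185;  v_rel·d = (-11)·(-3) + (-8)·(-13) = 137
185·t² − 274·t + 9 = 0  ⇒  m = 137² − 185·9 = 17104
m = 17104 > 0,  v_rel·d = 137 > 0  ⇒  inside

inside=yes margin=17104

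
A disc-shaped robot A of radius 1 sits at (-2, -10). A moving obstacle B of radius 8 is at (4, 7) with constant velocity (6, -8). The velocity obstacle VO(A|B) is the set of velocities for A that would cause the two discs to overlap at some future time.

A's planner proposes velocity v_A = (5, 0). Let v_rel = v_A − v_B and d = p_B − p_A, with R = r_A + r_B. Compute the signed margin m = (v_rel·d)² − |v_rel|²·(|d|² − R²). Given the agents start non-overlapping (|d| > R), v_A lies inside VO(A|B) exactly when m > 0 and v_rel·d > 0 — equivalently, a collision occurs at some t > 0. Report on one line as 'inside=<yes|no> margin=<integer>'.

d = (6, 17),  |d|² = 325;  R = 1+8 = 9,  c = 325−9² = 244
v_rel = (-1, 8),  |v_rel|² = 65;  v_rel·d = (-1)·(6) + (8)·(17) = 130
65·t² − 260·t + 244 = 0  ⇒  m = 130² − 65·244 = 1040
m = 1040 > 0,  v_rel·d = 130 > 0  ⇒  inside

inside=yes margin=1040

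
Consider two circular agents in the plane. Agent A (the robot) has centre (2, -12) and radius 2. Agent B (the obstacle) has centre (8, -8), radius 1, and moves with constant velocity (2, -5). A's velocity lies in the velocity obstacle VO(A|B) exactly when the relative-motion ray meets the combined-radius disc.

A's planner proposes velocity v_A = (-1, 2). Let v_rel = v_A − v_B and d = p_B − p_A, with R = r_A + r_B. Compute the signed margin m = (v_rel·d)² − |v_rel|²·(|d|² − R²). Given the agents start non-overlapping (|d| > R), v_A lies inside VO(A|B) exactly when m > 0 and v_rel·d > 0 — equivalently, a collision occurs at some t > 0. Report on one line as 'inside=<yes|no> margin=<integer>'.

d = (6, 4),  |d|² = 52;  R = 2+1 = 3,  c = 52−3² = 43
v_rel = (-3, 7),  |v_rel|² = 58;  v_rel·d = (-3)·(6) + (7)·(4) = 10
58·t² − 20·t + 43 = 0  ⇒  m = 10² − 58·43 = -2394
m = -2394 < 0,  v_rel·d = 10 > 0  ⇒  outside

inside=no margin=-2394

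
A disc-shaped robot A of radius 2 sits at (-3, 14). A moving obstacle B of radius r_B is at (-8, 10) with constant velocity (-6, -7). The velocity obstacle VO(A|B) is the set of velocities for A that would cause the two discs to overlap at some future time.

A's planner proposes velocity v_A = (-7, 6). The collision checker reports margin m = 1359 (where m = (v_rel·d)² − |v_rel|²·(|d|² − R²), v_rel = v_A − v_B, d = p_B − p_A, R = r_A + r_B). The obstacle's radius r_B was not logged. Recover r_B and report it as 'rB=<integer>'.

m = 1359
d = (-5, -4);  v_rel = (-1, 13),  |v_rel|² = 170
v_rel×d = (-1)·(-4) − (13)·(-5) = 69
since m = R²·170 − 69²:  R² = (4761 + 1359) / 170 = 36
R = √36 = 6  ⇒  r_B = 6 − 2 = 4

rB=4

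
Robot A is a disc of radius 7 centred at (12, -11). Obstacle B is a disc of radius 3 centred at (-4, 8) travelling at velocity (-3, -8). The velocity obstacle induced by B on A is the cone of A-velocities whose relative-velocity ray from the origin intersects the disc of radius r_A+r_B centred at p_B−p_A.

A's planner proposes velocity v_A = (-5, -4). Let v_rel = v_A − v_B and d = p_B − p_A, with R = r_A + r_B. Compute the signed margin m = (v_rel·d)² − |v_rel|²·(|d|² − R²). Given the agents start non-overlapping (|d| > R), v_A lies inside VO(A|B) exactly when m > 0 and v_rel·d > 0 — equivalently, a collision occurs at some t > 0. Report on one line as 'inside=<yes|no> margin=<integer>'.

d = (-16, 19),  |d|² = 617;  R = 7+3 = 10,  c = 617−10² = 517
v_rel = (-2, 4),  |v_rel|² = 20;  v_rel·d = (-2)·(-16) + (4)·(19) = 108
20·t² − 216·t + 517 = 0  ⇒  m = 108² − 20·517 = 1324
m = 1324 > 0,  v_rel·d = 108 > 0  ⇒  inside

inside=yes margin=1324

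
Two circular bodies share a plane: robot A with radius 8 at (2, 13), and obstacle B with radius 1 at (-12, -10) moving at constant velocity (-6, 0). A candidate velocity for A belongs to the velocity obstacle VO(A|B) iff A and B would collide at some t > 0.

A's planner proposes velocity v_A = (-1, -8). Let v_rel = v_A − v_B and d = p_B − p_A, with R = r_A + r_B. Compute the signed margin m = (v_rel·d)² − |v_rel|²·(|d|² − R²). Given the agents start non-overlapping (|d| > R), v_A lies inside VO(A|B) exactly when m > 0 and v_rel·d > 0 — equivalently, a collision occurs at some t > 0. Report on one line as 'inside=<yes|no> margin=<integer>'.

d = (-14, -23),  |d|² = 725;  R = 8+1 = 9,  c = 725−9² = 644
v_rel = (5, -8),  |v_rel|² = 89;  v_rel·d = (5)·(-14) + (-8)·(-23) = 114
89·t² − 228·t + 644 = 0  ⇒  m = 114² − 89·644 = -44320
m = -44320 < 0,  v_rel·d = 114 > 0  ⇒  outside

inside=no margin=-44320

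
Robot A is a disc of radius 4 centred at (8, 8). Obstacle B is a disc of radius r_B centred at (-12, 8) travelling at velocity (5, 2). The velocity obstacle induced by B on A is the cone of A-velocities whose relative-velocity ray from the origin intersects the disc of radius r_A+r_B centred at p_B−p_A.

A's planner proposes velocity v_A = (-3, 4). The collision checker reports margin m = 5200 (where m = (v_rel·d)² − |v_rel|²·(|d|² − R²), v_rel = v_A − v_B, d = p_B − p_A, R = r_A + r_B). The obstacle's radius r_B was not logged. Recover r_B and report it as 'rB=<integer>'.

m = 5200
d = (-20, 0);  v_rel = (-8, 2),  |v_rel|² = 68
v_rel×d = (-8)·(0) − (2)·(-20) = 40
since m = R²·68 − 40²:  R² = (1600 + 5200) / 68 = 100
R = √100 = 10  ⇒  r_B = 10 − 4 = 6

rB=6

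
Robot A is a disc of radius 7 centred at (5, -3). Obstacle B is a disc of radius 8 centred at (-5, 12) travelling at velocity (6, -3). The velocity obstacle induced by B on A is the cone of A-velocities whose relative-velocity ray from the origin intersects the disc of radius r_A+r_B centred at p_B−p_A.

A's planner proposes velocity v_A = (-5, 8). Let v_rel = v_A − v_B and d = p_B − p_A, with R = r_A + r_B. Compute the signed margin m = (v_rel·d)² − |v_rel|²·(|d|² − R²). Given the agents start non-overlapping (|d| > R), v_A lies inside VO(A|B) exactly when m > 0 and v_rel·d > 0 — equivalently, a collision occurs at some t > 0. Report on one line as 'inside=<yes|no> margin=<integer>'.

d = (-10, 15),  |d|² = 325;  R = 7+8 = 15,  c = 325−15² = 100
v_rel = (-11, 11),  |v_rel|² = 242;  v_rel·d = (-11)·(-10) + (11)·(15) = 275
242·t² − 550·t + 100 = 0  ⇒  m = 275² − 242·100 = 51425
m = 51425 > 0,  v_rel·d = 275 > 0  ⇒  inside

inside=yes margin=51425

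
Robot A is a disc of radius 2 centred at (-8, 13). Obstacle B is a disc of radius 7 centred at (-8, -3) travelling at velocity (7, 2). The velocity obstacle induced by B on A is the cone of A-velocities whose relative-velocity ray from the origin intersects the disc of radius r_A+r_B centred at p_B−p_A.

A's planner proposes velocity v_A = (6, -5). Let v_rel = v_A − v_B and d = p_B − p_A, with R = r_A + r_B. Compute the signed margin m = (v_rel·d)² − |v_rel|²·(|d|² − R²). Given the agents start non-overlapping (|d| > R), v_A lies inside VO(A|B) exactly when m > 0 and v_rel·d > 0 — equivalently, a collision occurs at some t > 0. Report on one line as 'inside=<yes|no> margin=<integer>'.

d = (0, -16),  |d|² = 256;  R = 2+7 = 9,  c = 256−9² = 175
v_rel = (-1, -7),  |v_rel|² = 50;  v_rel·d = (-1)·(0) + (-7)·(-16) = 112
50·t² − 224·t + 175 = 0  ⇒  m = 112² − 50·175 = 3794
m = 3794 > 0,  v_rel·d = 112 > 0  ⇒  inside

inside=yes margin=3794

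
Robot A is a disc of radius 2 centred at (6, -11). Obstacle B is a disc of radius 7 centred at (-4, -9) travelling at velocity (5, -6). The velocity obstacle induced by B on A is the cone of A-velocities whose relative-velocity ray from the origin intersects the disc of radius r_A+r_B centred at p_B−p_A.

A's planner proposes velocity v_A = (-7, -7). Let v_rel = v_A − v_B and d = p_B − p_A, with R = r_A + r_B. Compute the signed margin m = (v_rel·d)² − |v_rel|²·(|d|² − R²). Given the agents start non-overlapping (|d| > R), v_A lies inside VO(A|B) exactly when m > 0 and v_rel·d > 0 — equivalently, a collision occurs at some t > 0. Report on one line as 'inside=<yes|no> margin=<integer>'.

d = (-10, 2),  |d|² = 104;  R = 2+7 = 9,  c = 104−9² = 23
v_rel = (-12, -1),  |v_rel|² = 145;  v_rel·d = (-12)·(-10) + (-1)·(2) = 118
145·t² − 236·t + 23 = 0  ⇒  m = 118² − 145·23 = 10589
m = 10589 > 0,  v_rel·d = 118 > 0  ⇒  inside

inside=yes margin=10589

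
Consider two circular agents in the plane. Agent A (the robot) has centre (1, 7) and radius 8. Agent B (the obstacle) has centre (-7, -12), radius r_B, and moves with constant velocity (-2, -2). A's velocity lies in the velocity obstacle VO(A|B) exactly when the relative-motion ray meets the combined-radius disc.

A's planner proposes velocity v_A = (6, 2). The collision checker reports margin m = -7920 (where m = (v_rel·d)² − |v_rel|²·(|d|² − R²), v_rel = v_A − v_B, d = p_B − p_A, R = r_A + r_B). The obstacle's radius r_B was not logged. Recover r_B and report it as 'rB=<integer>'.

m = -7920
d = (-8, -19);  v_rel = (8, 4),  |v_rel|² = 80
v_rel×d = (8)·(-19) − (4)·(-8) = -120
since m = R²·80 − (-120)²:  R² = (14400 + -7920) / 80 = 81
R = √81 = 9  ⇒  r_B = 9 − 8 = 1

rB=1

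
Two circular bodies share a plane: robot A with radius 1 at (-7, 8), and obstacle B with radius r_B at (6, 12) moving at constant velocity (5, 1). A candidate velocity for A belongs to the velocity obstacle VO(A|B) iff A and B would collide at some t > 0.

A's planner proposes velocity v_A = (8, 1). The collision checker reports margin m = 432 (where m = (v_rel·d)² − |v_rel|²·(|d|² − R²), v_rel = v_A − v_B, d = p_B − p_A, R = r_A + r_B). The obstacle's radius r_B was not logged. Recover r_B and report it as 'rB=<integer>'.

m = 432
d = (13, 4);  v_rel = (3, 0),  |v_rel|² = 9
v_rel×d = (3)·(4) − (0)·(13) = 12
since m = R²·9 − 12²:  R² = (144 + 432) / 9 = 64
R = √64 = 8  ⇒  r_B = 8 − 1 = 7

rB=7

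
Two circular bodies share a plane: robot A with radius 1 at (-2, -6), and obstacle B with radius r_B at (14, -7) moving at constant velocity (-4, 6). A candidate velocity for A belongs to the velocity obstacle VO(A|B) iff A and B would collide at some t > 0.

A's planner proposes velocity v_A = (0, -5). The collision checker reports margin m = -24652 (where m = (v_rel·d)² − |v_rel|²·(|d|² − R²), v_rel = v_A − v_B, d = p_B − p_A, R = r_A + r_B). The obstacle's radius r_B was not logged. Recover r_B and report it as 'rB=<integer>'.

m = -24652
d = (16, -1);  v_rel = (4, -11),  |v_rel|² = 137
v_rel×d = (4)·(-1) − (-11)·(16) = 172
since m = R²·137 − 172²:  R² = (29584 + -24652) / 137 = 36
R = √36 = 6  ⇒  r_B = 6 − 1 = 5

rB=5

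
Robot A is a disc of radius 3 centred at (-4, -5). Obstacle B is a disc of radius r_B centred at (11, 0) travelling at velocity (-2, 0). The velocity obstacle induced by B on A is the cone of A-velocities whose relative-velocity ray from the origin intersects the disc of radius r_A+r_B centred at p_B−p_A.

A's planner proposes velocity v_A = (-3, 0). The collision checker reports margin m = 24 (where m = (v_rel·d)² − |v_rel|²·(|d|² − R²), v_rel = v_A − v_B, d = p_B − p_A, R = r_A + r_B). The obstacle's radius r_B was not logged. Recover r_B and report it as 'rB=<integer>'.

m = 24
d = (15, 5);  v_rel = (-1, 0),  |v_rel|² = 1
v_rel×d = (-1)·(5) − (0)·(15) = -5
since m = R²·1 − (-5)²:  R² = (25 + 24) / 1 = 49
R = √49 = 7  ⇒  r_B = 7 − 3 = 4

rB=4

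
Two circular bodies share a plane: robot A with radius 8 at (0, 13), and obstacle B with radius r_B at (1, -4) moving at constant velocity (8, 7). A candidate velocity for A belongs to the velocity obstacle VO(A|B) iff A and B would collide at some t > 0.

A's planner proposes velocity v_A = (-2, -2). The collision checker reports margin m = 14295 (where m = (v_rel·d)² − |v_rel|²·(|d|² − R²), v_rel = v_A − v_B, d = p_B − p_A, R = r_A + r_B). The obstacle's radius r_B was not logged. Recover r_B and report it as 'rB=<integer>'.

m = 14295
d = (1, -17);  v_rel = (-10, -9),  |v_rel|² = 181
v_rel×d = (-10)·(-17) − (-9)·(1) = 179
since m = R²·181 − 179²:  R² = (32041 + 14295) / 181 = 256
R = √256 = 16  ⇒  r_B = 16 − 8 = 8

rB=8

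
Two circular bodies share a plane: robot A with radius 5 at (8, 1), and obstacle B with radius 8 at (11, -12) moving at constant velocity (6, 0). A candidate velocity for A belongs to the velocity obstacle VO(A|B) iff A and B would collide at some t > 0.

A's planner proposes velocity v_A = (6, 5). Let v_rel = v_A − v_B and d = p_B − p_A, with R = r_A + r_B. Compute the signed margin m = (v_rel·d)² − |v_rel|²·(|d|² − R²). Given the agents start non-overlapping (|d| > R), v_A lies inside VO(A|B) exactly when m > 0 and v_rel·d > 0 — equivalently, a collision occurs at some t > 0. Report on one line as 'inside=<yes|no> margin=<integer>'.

d = (3, -13),  |d|² = 178;  R = 5+8 = 13,  c = 178−13² = 9
v_rel = (0, 5),  |v_rel|² = 25;  v_rel·d = (0)·(3) + (5)·(-13) = -65
25·t² + 130·t + 9 = 0  ⇒  m = (-65)² − 25·9 = 4000
m = 4000 > 0,  v_rel·d = -65 < 0  ⇒  outside

inside=no margin=4000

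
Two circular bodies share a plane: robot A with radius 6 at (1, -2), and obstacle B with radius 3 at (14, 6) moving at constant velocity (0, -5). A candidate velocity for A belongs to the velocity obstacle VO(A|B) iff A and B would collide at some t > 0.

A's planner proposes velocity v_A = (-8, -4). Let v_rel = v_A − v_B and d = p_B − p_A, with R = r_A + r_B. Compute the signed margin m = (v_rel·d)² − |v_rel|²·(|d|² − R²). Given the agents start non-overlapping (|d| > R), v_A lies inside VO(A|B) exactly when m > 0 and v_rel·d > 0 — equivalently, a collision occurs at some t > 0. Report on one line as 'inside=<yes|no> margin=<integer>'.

d = (13, 8),  |d|² = 233;  R = 6+3 = 9,  c = 233−9² = 152
v_rel = (-8, 1),  |v_rel|² = 65;  v_rel·d = (-8)·(13) + (1)·(8) = -96
65·t² + 192·t + 152 = 0  ⇒  m = (-96)² − 65·152 = -664
m = -664 < 0,  v_rel·d = -96 < 0  ⇒  outside

inside=no margin=-664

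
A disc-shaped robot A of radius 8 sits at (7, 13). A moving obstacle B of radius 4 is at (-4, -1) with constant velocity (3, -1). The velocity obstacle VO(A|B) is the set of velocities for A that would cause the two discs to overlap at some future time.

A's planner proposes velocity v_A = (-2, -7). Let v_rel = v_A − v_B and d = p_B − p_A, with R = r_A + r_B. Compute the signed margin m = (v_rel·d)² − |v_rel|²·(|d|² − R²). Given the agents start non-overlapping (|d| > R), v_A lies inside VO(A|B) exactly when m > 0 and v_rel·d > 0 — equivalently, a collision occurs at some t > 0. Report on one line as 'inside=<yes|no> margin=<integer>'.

d = (-11, -14),  |d|² = 317;  R = 8+4 = 12,  c = 317−12² = 173
v_rel = (-5, -6),  |v_rel|² = 61;  v_rel·d = (-5)·(-11) + (-6)·(-14) = 139
61·t² − 278·t + 173 = 0  ⇒  m = 139² − 61·173 = 8768
m = 8768 > 0,  v_rel·d = 139 > 0  ⇒  inside

inside=yes margin=8768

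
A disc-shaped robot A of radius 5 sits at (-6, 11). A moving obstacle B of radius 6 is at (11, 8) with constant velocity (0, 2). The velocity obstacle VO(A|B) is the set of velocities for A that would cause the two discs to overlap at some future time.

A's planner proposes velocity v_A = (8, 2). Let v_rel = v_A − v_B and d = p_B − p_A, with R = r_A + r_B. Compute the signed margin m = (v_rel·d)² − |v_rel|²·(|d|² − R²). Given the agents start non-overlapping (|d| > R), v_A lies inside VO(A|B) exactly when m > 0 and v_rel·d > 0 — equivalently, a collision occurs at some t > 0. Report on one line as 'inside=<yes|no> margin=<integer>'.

d = (17, -3),  |d|² = 298;  R = 5+6 = 11,  c = 298−11² = 177
v_rel = (8, 0),  |v_rel|² = 64;  v_rel·d = (8)·(17) + (0)·(-3) = 136
64·t² − 272·t + 177 = 0  ⇒  m = 136² − 64·177 = 7168
m = 7168 > 0,  v_rel·d = 136 > 0  ⇒  inside

inside=yes margin=7168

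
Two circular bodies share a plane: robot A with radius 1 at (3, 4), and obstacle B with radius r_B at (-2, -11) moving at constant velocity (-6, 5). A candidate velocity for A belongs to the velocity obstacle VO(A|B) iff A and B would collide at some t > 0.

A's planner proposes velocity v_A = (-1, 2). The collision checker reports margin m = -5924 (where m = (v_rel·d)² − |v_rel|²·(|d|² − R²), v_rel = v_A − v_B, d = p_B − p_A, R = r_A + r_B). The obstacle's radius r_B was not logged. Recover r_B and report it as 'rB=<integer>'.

m = -5924
d = (-5, -15);  v_rel = (5, -3),  |v_rel|² = 34
v_rel×d = (5)·(-15) − (-3)·(-5) = -90
since m = R²·34 − (-90)²:  R² = (8100 + -5924) / 34 = 64
R = √64 = 8  ⇒  r_B = 8 − 1 = 7

rB=7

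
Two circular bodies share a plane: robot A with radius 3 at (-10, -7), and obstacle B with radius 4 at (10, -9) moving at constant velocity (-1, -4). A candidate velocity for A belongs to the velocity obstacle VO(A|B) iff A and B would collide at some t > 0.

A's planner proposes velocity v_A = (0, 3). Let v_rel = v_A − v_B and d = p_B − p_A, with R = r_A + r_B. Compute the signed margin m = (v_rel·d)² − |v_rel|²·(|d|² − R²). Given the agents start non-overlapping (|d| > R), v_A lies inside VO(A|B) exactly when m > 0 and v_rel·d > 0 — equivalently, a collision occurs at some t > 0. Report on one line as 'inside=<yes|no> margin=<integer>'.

d = (20, -2),  |d|² = 404;  R = 3+4 = 7,  c = 404−7² = 355
v_rel = (1, 7),  |v_rel|² = 50;  v_rel·d = (1)·(20) + (7)·(-2) = 6
50·t² − 12·t + 355 = 0  ⇒  m = 6² − 50·355 = -17714
m = -17714 < 0,  v_rel·d = 6 > 0  ⇒  outside

inside=no margin=-17714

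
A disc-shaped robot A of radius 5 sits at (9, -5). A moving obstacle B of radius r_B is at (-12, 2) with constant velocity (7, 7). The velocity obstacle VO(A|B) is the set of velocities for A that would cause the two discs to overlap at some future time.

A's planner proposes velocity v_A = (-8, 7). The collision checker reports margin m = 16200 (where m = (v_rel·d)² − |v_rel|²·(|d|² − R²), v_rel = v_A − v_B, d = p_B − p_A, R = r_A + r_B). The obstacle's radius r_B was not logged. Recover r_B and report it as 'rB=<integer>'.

m = 16200
d = (-21, 7);  v_rel = (-15, 0),  |v_rel|² = 225
v_rel×d = (-15)·(7) − (0)·(-21) = -105
since m = R²·225 − (-105)²:  R² = (11025 + 16200) / 225 = 121
R = √121 = 11  ⇒  r_B = 11 − 5 = 6

rB=6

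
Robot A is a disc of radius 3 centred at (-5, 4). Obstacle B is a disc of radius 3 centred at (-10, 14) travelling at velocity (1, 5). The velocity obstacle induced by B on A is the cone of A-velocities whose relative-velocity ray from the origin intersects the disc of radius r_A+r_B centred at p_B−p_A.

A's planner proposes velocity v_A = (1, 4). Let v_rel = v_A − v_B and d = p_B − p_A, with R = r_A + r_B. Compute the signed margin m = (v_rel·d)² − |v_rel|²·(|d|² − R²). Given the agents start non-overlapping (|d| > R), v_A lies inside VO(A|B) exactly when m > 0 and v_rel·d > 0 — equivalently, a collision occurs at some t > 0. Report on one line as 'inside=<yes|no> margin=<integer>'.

d = (-5, 10),  |d|² = 125;  R = 3+3 = 6,  c = 125−6² = 89
v_rel = (0, -1),  |v_rel|² = 1;  v_rel·d = (0)·(-5) + (-1)·(10) = -10
1·t² + 20·t + 89 = 0  ⇒  m = (-10)² − 1·89 = 11
m = 11 > 0,  v_rel·d = -10 < 0  ⇒  outside

inside=no margin=11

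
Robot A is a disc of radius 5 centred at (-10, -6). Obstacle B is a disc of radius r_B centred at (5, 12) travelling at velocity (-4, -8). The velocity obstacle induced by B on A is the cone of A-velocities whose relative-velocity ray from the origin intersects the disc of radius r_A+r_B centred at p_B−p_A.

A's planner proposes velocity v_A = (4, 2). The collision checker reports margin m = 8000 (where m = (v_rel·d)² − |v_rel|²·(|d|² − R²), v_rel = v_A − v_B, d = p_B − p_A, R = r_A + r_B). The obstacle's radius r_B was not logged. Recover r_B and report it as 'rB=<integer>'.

m = 8000
d = (15, 18);  v_rel = (8, 10),  |v_rel|² = 164
v_rel×d = (8)·(18) − (10)·(15) = -6
since m = R²·164 − (-6)²:  R² = (36 + 8000) / 164 = 49
R = √49 = 7  ⇒  r_B = 7 − 5 = 2

rB=2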